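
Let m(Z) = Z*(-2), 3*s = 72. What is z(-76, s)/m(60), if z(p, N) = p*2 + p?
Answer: 19/10 ≈ 1.9000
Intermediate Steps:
s = 24 (s = (1/3)*72 = 24)
z(p, N) = 3*p (z(p, N) = 2*p + p = 3*p)
m(Z) = -2*Z
z(-76, s)/m(60) = (3*(-76))/((-2*60)) = -228/(-120) = -228*(-1/120) = 19/10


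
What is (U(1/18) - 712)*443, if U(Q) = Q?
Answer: -5677045/18 ≈ -3.1539e+5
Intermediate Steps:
(U(1/18) - 712)*443 = (1/18 - 712)*443 = -12815/18*443 = -5677045/18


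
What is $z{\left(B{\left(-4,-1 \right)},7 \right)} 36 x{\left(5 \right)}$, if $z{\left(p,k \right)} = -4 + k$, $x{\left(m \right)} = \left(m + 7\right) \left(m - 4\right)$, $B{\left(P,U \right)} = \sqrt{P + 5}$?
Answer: $1296$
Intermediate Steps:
$B{\left(P,U \right)} = \sqrt{5 + P}$
$x{\left(m \right)} = \left(-4 + m\right) \left(7 + m\right)$ ($x{\left(m \right)} = \left(7 + m\right) \left(-4 + m\right) = \left(-4 + m\right) \left(7 + m\right)$)
$z{\left(B{\left(-4,-1 \right)},7 \right)} 36 x{\left(5 \right)} = \left(-4 + 7\right) 36 \left(-28 + 5^{2} + 3 \cdot 5\right) = 3 \cdot 36 \left(-28 + 25 + 15\right) = 108 \cdot 12 = 1296$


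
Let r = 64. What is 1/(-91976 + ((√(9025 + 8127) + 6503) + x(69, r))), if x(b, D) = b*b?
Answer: -10089/814301224 - √67/407150612 ≈ -1.2410e-5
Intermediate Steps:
x(b, D) = b²
1/(-91976 + ((√(9025 + 8127) + 6503) + x(69, r))) = 1/(-91976 + ((√(9025 + 8127) + 6503) + 69²)) = 1/(-91976 + ((√17152 + 6503) + 4761)) = 1/(-91976 + ((16*√67 + 6503) + 4761)) = 1/(-91976 + ((6503 + 16*√67) + 4761)) = 1/(-91976 + (11264 + 16*√67)) = 1/(-80712 + 16*√67)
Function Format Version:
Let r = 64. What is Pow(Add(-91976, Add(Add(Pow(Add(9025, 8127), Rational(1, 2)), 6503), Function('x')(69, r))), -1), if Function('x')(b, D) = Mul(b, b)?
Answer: Add(Rational(-10089, 814301224), Mul(Rational(-1, 407150612), Pow(67, Rational(1, 2)))) ≈ -1.2410e-5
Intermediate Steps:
Function('x')(b, D) = Pow(b, 2)
Pow(Add(-91976, Add(Add(Pow(Add(9025, 8127), Rational(1, 2)), 6503), Function('x')(69, r))), -1) = Pow(Add(-91976, Add(Add(Pow(Add(9025, 8127), Rational(1, 2)), 6503), Pow(69, 2))), -1) = Pow(Add(-91976, Add(Add(Pow(17152, Rational(1, 2)), 6503), 4761)), -1) = Pow(Add(-91976, Add(Add(Mul(16, Pow(67, Rational(1, 2))), 6503), 4761)), -1) = Pow(Add(-91976, Add(Add(6503, Mul(16, Pow(67, Rational(1, 2)))), 4761)), -1) = Pow(Add(-91976, Add(11264, Mul(16, Pow(67, Rational(1, 2))))), -1) = Pow(Add(-80712, Mul(16, Pow(67, Rational(1, 2)))), -1)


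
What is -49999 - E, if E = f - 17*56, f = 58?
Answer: -49105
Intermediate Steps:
E = -894 (E = 58 - 17*56 = 58 - 952 = -894)
-49999 - E = -49999 - 1*(-894) = -49999 + 894 = -49105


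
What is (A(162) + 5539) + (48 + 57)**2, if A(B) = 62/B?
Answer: 1341715/81 ≈ 16564.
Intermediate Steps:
(A(162) + 5539) + (48 + 57)**2 = (62/162 + 5539) + (48 + 57)**2 = (62*(1/162) + 5539) + 105**2 = (31/81 + 5539) + 11025 = 448690/81 + 11025 = 1341715/81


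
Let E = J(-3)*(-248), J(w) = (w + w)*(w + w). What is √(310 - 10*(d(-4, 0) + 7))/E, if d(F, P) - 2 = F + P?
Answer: -√65/4464 ≈ -0.0018061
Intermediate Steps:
d(F, P) = 2 + F + P (d(F, P) = 2 + (F + P) = 2 + F + P)
J(w) = 4*w² (J(w) = (2*w)*(2*w) = 4*w²)
E = -8928 (E = (4*(-3)²)*(-248) = (4*9)*(-248) = 36*(-248) = -8928)
√(310 - 10*(d(-4, 0) + 7))/E = √(310 - 10*((2 - 4 + 0) + 7))/(-8928) = √(310 - 10*(-2 + 7))*(-1/8928) = √(310 - 10*5)*(-1/8928) = √(310 - 50)*(-1/8928) = √260*(-1/8928) = (2*√65)*(-1/8928) = -√65/4464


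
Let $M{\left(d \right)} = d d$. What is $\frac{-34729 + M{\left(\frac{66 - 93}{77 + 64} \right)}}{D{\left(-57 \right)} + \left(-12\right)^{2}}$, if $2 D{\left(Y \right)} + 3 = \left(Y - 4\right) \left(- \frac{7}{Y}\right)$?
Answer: $- \frac{4372827960}{17470981} \approx -250.29$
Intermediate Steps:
$M{\left(d \right)} = d^{2}$
$D{\left(Y \right)} = - \frac{3}{2} - \frac{7 \left(-4 + Y\right)}{2 Y}$ ($D{\left(Y \right)} = - \frac{3}{2} + \frac{\left(Y - 4\right) \left(- \frac{7}{Y}\right)}{2} = - \frac{3}{2} + \frac{\left(-4 + Y\right) \left(- \frac{7}{Y}\right)}{2} = - \frac{3}{2} + \frac{\left(-7\right) \frac{1}{Y} \left(-4 + Y\right)}{2} = - \frac{3}{2} - \frac{7 \left(-4 + Y\right)}{2 Y}$)
$\frac{-34729 + M{\left(\frac{66 - 93}{77 + 64} \right)}}{D{\left(-57 \right)} + \left(-12\right)^{2}} = \frac{-34729 + \left(\frac{66 - 93}{77 + 64}\right)^{2}}{\left(-5 + \frac{14}{-57}\right) + \left(-12\right)^{2}} = \frac{-34729 + \left(- \frac{27}{141}\right)^{2}}{\left(-5 + 14 \left(- \frac{1}{57}\right)\right) + 144} = \frac{-34729 + \left(\left(-27\right) \frac{1}{141}\right)^{2}}{\left(-5 - \frac{14}{57}\right) + 144} = \frac{-34729 + \left(- \frac{9}{47}\right)^{2}}{- \frac{299}{57} + 144} = \frac{-34729 + \frac{81}{2209}}{\frac{7909}{57}} = \left(- \frac{76716280}{2209}\right) \frac{57}{7909} = - \frac{4372827960}{17470981}$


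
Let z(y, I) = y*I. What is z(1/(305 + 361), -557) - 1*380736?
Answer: -253570733/666 ≈ -3.8074e+5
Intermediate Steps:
z(y, I) = I*y
z(1/(305 + 361), -557) - 1*380736 = -557/(305 + 361) - 1*380736 = -557/666 - 380736 = -253570733/666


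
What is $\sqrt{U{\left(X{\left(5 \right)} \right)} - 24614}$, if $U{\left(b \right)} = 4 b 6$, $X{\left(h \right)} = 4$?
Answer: $i \sqrt{24518} \approx 156.58 i$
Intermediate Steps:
$U{\left(b \right)} = 24 b$
$\sqrt{U{\left(X{\left(5 \right)} \right)} - 24614} = \sqrt{24 \cdot 4 - 24614} = \sqrt{96 - 24614} = \sqrt{-24518} = i \sqrt{24518}$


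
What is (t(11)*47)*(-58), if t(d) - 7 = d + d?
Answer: -79054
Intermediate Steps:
t(d) = 7 + 2*d (t(d) = 7 + (d + d) = 7 + 2*d)
(t(11)*47)*(-58) = ((7 + 2*11)*47)*(-58) = ((7 + 22)*47)*(-58) = (29*47)*(-58) = 1363*(-58) = -79054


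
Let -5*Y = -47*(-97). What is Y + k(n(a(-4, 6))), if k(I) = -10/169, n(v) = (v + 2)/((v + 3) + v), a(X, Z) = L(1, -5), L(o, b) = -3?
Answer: -770521/845 ≈ -911.86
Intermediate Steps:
a(X, Z) = -3
Y = -4559/5 (Y = -(-47)*(-97)/5 = -⅕*4559 = -4559/5 ≈ -911.80)
n(v) = (2 + v)/(3 + 2*v) (n(v) = (2 + v)/((3 + v) + v) = (2 + v)/(3 + 2*v))
k(I) = -10/169 (k(I) = -10*1/169 = -10/169)
Y + k(n(a(-4, 6))) = -4559/5 - 10/169 = -770521/845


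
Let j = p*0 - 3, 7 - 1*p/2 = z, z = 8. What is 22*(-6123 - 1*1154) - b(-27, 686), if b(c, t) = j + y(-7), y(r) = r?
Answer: -160084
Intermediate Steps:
p = -2 (p = 14 - 2*8 = 14 - 16 = -2)
j = -3 (j = -2*0 - 3 = 0 - 3 = -3)
b(c, t) = -10 (b(c, t) = -3 - 7 = -10)
22*(-6123 - 1*1154) - b(-27, 686) = 22*(-6123 - 1*1154) - 1*(-10) = 22*(-6123 - 1154) + 10 = 22*(-7277) + 10 = -160094 + 10 = -160084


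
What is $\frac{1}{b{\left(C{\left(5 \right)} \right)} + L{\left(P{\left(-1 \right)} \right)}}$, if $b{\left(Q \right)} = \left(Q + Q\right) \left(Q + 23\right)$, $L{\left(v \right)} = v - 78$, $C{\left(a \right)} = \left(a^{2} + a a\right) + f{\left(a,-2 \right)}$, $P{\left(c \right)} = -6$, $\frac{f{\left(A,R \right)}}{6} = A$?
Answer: $\frac{1}{16396} \approx 6.099 \cdot 10^{-5}$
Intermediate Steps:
$f{\left(A,R \right)} = 6 A$
$C{\left(a \right)} = 2 a^{2} + 6 a$ ($C{\left(a \right)} = \left(a^{2} + a a\right) + 6 a = \left(a^{2} + a^{2}\right) + 6 a = 2 a^{2} + 6 a$)
$L{\left(v \right)} = -78 + v$ ($L{\left(v \right)} = v - 78 = -78 + v$)
$b{\left(Q \right)} = 2 Q \left(23 + Q\right)$
$\frac{1}{b{\left(C{\left(5 \right)} \right)} + L{\left(P{\left(-1 \right)} \right)}} = \frac{1}{2 \cdot 2 \cdot 5 \left(3 + 5\right) \left(23 + 2 \cdot 5 \left(3 + 5\right)\right) - 84} = \frac{1}{2 \cdot 2 \cdot 5 \cdot 8 \left(23 + 2 \cdot 5 \cdot 8\right) - 84} = \frac{1}{2 \cdot 80 \left(23 + 80\right) - 84} = \frac{1}{2 \cdot 80 \cdot 103 - 84} = \frac{1}{16480 - 84} = \frac{1}{16396}$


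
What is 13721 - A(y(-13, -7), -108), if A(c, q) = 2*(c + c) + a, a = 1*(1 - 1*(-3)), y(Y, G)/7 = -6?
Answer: 13885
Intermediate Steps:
y(Y, G) = -42 (y(Y, G) = 7*(-6) = -42)
a = 4 (a = 1*(1 + 3) = 1*4 = 4)
A(c, q) = 4 + 4*c (A(c, q) = 2*(c + c) + 4 = 2*(2*c) + 4 = 4*c + 4 = 4 + 4*c)
13721 - A(y(-13, -7), -108) = 13721 - (4 + 4*(-42)) = 13721 - (4 - 168) = 13721 - 1*(-164) = 13721 + 164 = 13885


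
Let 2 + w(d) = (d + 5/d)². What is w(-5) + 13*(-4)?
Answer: -18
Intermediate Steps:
w(d) = -2 + (d + 5/d)²
w(-5) + 13*(-4) = (8 + (-5)² + 25/(-5)²) + 13*(-4) = (8 + 25 + 25*(1/25)) - 52 = (8 + 25 + 1) - 52 = 34 - 52 = -18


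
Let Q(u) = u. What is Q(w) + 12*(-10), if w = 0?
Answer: -120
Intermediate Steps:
Q(w) + 12*(-10) = 0 + 12*(-10) = 0 - 120 = -120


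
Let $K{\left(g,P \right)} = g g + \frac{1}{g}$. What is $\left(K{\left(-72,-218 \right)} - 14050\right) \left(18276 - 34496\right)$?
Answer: $\frac{2588521415}{18} \approx 1.4381 \cdot 10^{8}$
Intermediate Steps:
$K{\left(g,P \right)} = \frac{1}{g} + g^{2}$ ($K{\left(g,P \right)} = g^{2} + \frac{1}{g} = \frac{1}{g} + g^{2}$)
$\left(K{\left(-72,-218 \right)} - 14050\right) \left(18276 - 34496\right) = \left(\frac{1 + \left(-72\right)^{3}}{-72} - 14050\right) \left(18276 - 34496\right) = \left(- \frac{1 - 373248}{72} - 14050\right) \left(-16220\right) = \left(\left(- \frac{1}{72}\right) \left(-373247\right) - 14050\right) \left(-16220\right) = \left(\frac{373247}{72} - 14050\right) \left(-16220\right) = \left(- \frac{638353}{72}\right) \left(-16220\right) = \frac{2588521415}{18}$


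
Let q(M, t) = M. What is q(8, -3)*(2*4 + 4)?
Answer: 96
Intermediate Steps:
q(8, -3)*(2*4 + 4) = 8*(2*4 + 4) = 8*(8 + 4) = 8*12 = 96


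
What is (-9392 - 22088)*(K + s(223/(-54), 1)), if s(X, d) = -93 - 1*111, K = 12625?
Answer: -391013080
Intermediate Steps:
s(X, d) = -204 (s(X, d) = -93 - 111 = -204)
(-9392 - 22088)*(K + s(223/(-54), 1)) = (-9392 - 22088)*(12625 - 204) = -31480*12421 = -391013080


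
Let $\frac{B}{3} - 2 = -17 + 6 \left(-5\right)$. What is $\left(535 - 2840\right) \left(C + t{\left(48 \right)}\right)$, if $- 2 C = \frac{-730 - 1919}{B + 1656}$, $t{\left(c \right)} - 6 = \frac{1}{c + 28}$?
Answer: $- \frac{611408165}{38532} \approx -15868.0$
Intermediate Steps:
$B = -135$ ($B = 6 + 3 \left(-17 + 6 \left(-5\right)\right) = 6 + 3 \left(-17 - 30\right) = 6 + 3 \left(-47\right) = 6 - 141 = -135$)
$t{\left(c \right)} = 6 + \frac{1}{28 + c}$ ($t{\left(c \right)} = 6 + \frac{1}{c + 28} = 6 + \frac{1}{28 + c}$)
$C = \frac{883}{1014}$ ($C = - \frac{\left(-730 - 1919\right) \frac{1}{-135 + 1656}}{2} = - \frac{\left(-2649\right) \frac{1}{1521}}{2} = \left(- \frac{1}{2}\right) \left(- \frac{883}{507}\right) = \frac{883}{1014} \approx 0.87081$)
$\left(535 - 2840\right) \left(C + t{\left(48 \right)}\right) = \left(535 - 2840\right) \left(\frac{883}{1014} + \frac{169 + 6 \cdot 48}{28 + 48}\right) = - 2305 \left(\frac{883}{1014} + \frac{169 + 288}{76}\right) = - 2305 \left(\frac{883}{1014} + \frac{1}{76} \cdot 457\right) = - 2305 \left(\frac{883}{1014} + \frac{457}{76}\right) = \left(-2305\right) \frac{265253}{38532} = - \frac{611408165}{38532}$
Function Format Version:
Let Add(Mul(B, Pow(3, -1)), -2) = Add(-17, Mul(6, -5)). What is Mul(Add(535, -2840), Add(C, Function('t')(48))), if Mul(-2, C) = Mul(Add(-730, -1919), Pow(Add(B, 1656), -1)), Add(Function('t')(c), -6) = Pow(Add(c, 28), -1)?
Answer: Rational(-611408165, 38532) ≈ -15868.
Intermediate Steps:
B = -135 (B = Add(6, Mul(3, Add(-17, Mul(6, -5)))) = Add(6, Mul(3, Add(-17, -30))) = Add(6, Mul(3, -47)) = Add(6, -141) = -135)
Function('t')(c) = Add(6, Pow(Add(28, c), -1)) (Function('t')(c) = Add(6, Pow(Add(c, 28), -1)) = Add(6, Pow(Add(28, c), -1)))
C = Rational(883, 1014) (C = Mul(Rational(-1, 2), Mul(Add(-730, -1919), Pow(Add(-135, 1656), -1))) = Mul(Rational(-1, 2), Mul(-2649, Pow(1521, -1))) = Mul(Rational(-1, 2), Mul(-2649, Rational(1, 1521))) = Mul(Rational(-1, 2), Rational(-883, 507)) = Rational(883, 1014) ≈ 0.87081)
Mul(Add(535, -2840), Add(C, Function('t')(48))) = Mul(Add(535, -2840), Add(Rational(883, 1014), Mul(Pow(Add(28, 48), -1), Add(169, Mul(6, 48))))) = Mul(-2305, Add(Rational(883, 1014), Mul(Pow(76, -1), Add(169, 288)))) = Mul(-2305, Add(Rational(883, 1014), Mul(Rational(1, 76), 457))) = Mul(-2305, Add(Rational(883, 1014), Rational(457, 76))) = Mul(-2305, Rational(265253, 38532)) = Rational(-611408165, 38532)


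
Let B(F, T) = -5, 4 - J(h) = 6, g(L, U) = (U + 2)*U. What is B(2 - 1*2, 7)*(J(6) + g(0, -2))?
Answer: 10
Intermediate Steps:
g(L, U) = U*(2 + U) (g(L, U) = (2 + U)*U = U*(2 + U))
J(h) = -2 (J(h) = 4 - 1*6 = 4 - 6 = -2)
B(2 - 1*2, 7)*(J(6) + g(0, -2)) = -5*(-2 - 2*(2 - 2)) = -5*(-2 - 2*0) = -5*(-2 + 0) = -5*(-2) = 10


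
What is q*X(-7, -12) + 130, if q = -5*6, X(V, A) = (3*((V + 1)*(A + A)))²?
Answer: -5598590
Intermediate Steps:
X(V, A) = 36*A²*(1 + V)² (X(V, A) = (3*((1 + V)*(2*A)))² = (3*(2*A*(1 + V)))² = (6*A*(1 + V))² = 36*A²*(1 + V)²)
q = -30
q*X(-7, -12) + 130 = -1080*(-12)²*(1 - 7)² + 130 = -1080*144*(-6)² + 130 = -1080*144*36 + 130 = -30*186624 + 130 = -5598720 + 130 = -5598590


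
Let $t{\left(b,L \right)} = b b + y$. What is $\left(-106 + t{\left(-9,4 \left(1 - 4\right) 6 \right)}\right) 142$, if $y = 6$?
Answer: $-2698$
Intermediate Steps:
$t{\left(b,L \right)} = 6 + b^{2}$ ($t{\left(b,L \right)} = b b + 6 = b^{2} + 6 = 6 + b^{2}$)
$\left(-106 + t{\left(-9,4 \left(1 - 4\right) 6 \right)}\right) 142 = \left(-106 + \left(6 + \left(-9\right)^{2}\right)\right) 142 = \left(-106 + \left(6 + 81\right)\right) 142 = \left(-106 + 87\right) 142 = \left(-19\right) 142 = -2698$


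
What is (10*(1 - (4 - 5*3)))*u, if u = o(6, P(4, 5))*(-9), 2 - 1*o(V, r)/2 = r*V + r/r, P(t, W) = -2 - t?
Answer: -79920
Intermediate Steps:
o(V, r) = 2 - 2*V*r (o(V, r) = 4 - 2*(r*V + r/r) = 4 - 2*(V*r + 1) = 4 - 2*(1 + V*r) = 4 + (-2 - 2*V*r) = 2 - 2*V*r)
u = -666 (u = (2 - 2*6*(-2 - 1*4))*(-9) = (2 - 2*6*(-2 - 4))*(-9) = (2 - 2*6*(-6))*(-9) = (2 + 72)*(-9) = 74*(-9) = -666)
(10*(1 - (4 - 5*3)))*u = (10*(1 - (4 - 5*3)))*(-666) = (10*(1 - (4 - 15)))*(-666) = (10*(1 - 1*(-11)))*(-666) = (10*(1 + 11))*(-666) = (10*12)*(-666) = 120*(-666) = -79920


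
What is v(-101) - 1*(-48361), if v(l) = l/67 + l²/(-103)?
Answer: 333045391/6901 ≈ 48260.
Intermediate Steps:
v(l) = -l²/103 + l/67 (v(l) = l*(1/67) + l²*(-1/103) = l/67 - l²/103 = -l²/103 + l/67)
v(-101) - 1*(-48361) = (1/6901)*(-101)*(103 - 67*(-101)) - 1*(-48361) = (1/6901)*(-101)*(103 + 6767) + 48361 = (1/6901)*(-101)*6870 + 48361 = -693870/6901 + 48361 = 333045391/6901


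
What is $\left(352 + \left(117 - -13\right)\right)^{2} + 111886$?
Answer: $344210$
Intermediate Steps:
$\left(352 + \left(117 - -13\right)\right)^{2} + 111886 = \left(352 + \left(117 + 13\right)\right)^{2} + 111886 = \left(352 + 130\right)^{2} + 111886 = 482^{2} + 111886 = 232324 + 111886 = 344210$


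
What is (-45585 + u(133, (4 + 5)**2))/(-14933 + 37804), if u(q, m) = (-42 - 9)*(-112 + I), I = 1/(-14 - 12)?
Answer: -1036647/594646 ≈ -1.7433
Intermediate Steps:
I = -1/26 (I = 1/(-26) = -1/26 ≈ -0.038462)
u(q, m) = 148563/26 (u(q, m) = (-42 - 9)*(-112 - 1/26) = -51*(-2913/26) = 148563/26)
(-45585 + u(133, (4 + 5)**2))/(-14933 + 37804) = (-45585 + 148563/26)/(-14933 + 37804) = -1036647/26/22871 = -1036647/26*1/22871 = -1036647/594646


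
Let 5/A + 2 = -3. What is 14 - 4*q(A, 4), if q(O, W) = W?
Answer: -2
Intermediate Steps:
A = -1 (A = 5/(-2 - 3) = 5/(-5) = 5*(-⅕) = -1)
14 - 4*q(A, 4) = 14 - 4*4 = 14 - 16 = -2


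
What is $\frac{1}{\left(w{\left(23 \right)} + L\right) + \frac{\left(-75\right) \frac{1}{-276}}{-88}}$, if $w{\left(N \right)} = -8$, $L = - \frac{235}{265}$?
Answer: $- \frac{429088}{3814541} \approx -0.11249$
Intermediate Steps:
$L = - \frac{47}{53}$ ($L = \left(-235\right) \frac{1}{265} = - \frac{47}{53} \approx -0.88679$)
$\frac{1}{\left(w{\left(23 \right)} + L\right) + \frac{\left(-75\right) \frac{1}{-276}}{-88}} = \frac{1}{\left(-8 - \frac{47}{53}\right) + \frac{\left(-75\right) \frac{1}{-276}}{-88}} = \frac{1}{- \frac{471}{53} + \left(-75\right) \left(- \frac{1}{276}\right) \left(- \frac{1}{88}\right)} = \frac{1}{- \frac{471}{53} + \frac{25}{92} \left(- \frac{1}{88}\right)} = \frac{1}{- \frac{471}{53} - \frac{25}{8096}} = \frac{1}{- \frac{3814541}{429088}} = - \frac{429088}{3814541}$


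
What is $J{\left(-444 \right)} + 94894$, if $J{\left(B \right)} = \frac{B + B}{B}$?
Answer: $94896$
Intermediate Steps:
$J{\left(B \right)} = 2$ ($J{\left(B \right)} = \frac{2 B}{B} = 2$)
$J{\left(-444 \right)} + 94894 = 2 + 94894 = 94896$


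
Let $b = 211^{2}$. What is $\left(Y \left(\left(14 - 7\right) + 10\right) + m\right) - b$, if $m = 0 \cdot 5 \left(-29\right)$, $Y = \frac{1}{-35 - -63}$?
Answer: $- \frac{1246571}{28} \approx -44520.0$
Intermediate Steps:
$b = 44521$
$Y = \frac{1}{28}$ ($Y = \frac{1}{-35 + 63} = \frac{1}{28} \approx 0.035714$)
$m = 0$ ($m = 0 \left(-29\right) = 0$)
$\left(Y \left(\left(14 - 7\right) + 10\right) + m\right) - b = \left(\frac{\left(14 - 7\right) + 10}{28} + 0\right) - 44521 = \left(\frac{7 + 10}{28} + 0\right) - 44521 = \left(\frac{1}{28} \cdot 17 + 0\right) - 44521 = \left(\frac{17}{28} + 0\right) - 44521 = \frac{17}{28} - 44521 = - \frac{1246571}{28}$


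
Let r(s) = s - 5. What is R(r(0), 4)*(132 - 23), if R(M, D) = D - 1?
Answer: 327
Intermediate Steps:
r(s) = -5 + s
R(M, D) = -1 + D
R(r(0), 4)*(132 - 23) = (-1 + 4)*(132 - 23) = 3*109 = 327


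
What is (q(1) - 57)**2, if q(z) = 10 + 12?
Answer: 1225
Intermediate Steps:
q(z) = 22
(q(1) - 57)**2 = (22 - 57)**2 = (-35)**2 = 1225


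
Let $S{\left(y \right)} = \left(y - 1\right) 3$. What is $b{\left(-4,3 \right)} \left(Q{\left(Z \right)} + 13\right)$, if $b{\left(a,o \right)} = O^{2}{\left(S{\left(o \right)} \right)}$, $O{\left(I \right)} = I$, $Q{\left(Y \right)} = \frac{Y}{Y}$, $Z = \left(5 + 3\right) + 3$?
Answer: $504$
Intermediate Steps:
$S{\left(y \right)} = -3 + 3 y$ ($S{\left(y \right)} = \left(-1 + y\right) 3 = -3 + 3 y$)
$Z = 11$ ($Z = 8 + 3 = 11$)
$Q{\left(Y \right)} = 1$
$b{\left(a,o \right)} = \left(-3 + 3 o\right)^{2}$
$b{\left(-4,3 \right)} \left(Q{\left(Z \right)} + 13\right) = 9 \left(-1 + 3\right)^{2} \left(1 + 13\right) = 9 \cdot 2^{2} \cdot 14 = 9 \cdot 4 \cdot 14 = 36 \cdot 14 = 504$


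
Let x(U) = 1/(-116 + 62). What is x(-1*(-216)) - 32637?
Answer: -1762399/54 ≈ -32637.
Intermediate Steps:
x(U) = -1/54 (x(U) = 1/(-54) = -1/54)
x(-1*(-216)) - 32637 = -1/54 - 32637 = -1762399/54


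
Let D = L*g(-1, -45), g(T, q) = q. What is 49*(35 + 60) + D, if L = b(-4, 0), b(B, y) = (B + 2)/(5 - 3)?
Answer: 4700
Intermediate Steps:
b(B, y) = 1 + B/2 (b(B, y) = (2 + B)/2 = (2 + B)*(1/2) = 1 + B/2)
L = -1 (L = 1 + (1/2)*(-4) = 1 - 2 = -1)
D = 45 (D = -1*(-45) = 45)
49*(35 + 60) + D = 49*(35 + 60) + 45 = 49*95 + 45 = 4655 + 45 = 4700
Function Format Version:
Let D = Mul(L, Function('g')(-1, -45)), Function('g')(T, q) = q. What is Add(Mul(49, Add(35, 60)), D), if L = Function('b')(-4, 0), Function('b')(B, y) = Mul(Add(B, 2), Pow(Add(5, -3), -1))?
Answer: 4700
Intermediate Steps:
Function('b')(B, y) = Add(1, Mul(Rational(1, 2), B)) (Function('b')(B, y) = Mul(Add(2, B), Pow(2, -1)) = Mul(Add(2, B), Rational(1, 2)) = Add(1, Mul(Rational(1, 2), B)))
L = -1 (L = Add(1, Mul(Rational(1, 2), -4)) = Add(1, -2) = -1)
D = 45 (D = Mul(-1, -45) = 45)
Add(Mul(49, Add(35, 60)), D) = Add(Mul(49, Add(35, 60)), 45) = Add(Mul(49, 95), 45) = Add(4655, 45) = 4700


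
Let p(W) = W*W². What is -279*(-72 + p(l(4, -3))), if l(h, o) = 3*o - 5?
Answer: 785664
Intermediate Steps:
l(h, o) = -5 + 3*o
p(W) = W³
-279*(-72 + p(l(4, -3))) = -279*(-72 + (-5 + 3*(-3))³) = -279*(-72 + (-5 - 9)³) = -279*(-72 + (-14)³) = -279*(-72 - 2744) = -279*(-2816) = 785664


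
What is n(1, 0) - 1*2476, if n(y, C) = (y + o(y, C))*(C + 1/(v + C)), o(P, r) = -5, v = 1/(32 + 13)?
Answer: -2656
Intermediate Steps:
v = 1/45 ≈ 0.022222
n(y, C) = (-5 + y)*(C + 1/(1/45 + C)) (n(y, C) = (y - 5)*(C + 1/(1/45 + C)) = (-5 + y)*(C + 1/(1/45 + C)))
n(1, 0) - 1*2476 = (-225 - 225*0**2 - 5*0 + 45*1 + 0*1 + 45*1*0**2)/(1 + 45*0) - 1*2476 = (-225 - 225*0 + 0 + 45 + 0 + 45*1*0)/(1 + 0) - 2476 = (-225 + 0 + 0 + 45 + 0 + 0)/1 - 2476 = 1*(-180) - 2476 = -180 - 2476 = -2656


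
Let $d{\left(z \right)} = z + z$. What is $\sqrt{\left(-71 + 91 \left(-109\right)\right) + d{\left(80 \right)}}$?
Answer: $i \sqrt{9830} \approx 99.146 i$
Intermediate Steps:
$d{\left(z \right)} = 2 z$
$\sqrt{\left(-71 + 91 \left(-109\right)\right) + d{\left(80 \right)}} = \sqrt{\left(-71 + 91 \left(-109\right)\right) + 2 \cdot 80} = \sqrt{\left(-71 - 9919\right) + 160} = \sqrt{-9990 + 160} = \sqrt{-9830} = i \sqrt{9830}$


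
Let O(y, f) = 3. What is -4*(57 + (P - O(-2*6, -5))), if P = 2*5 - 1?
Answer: -252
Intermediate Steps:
P = 9 (P = 10 - 1 = 9)
-4*(57 + (P - O(-2*6, -5))) = -4*(57 + (9 - 1*3)) = -4*(57 + (9 - 3)) = -4*(57 + 6) = -4*63 = -252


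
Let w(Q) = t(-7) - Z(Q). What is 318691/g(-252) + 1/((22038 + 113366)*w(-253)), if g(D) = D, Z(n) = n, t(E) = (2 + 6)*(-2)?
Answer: -426126357109/336952854 ≈ -1264.6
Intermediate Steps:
t(E) = -16 (t(E) = 8*(-2) = -16)
w(Q) = -16 - Q
318691/g(-252) + 1/((22038 + 113366)*w(-253)) = 318691/(-252) + 1/((22038 + 113366)*(-16 - 1*(-253))) = 318691*(-1/252) + 1/(135404*(-16 + 253)) = -318691/252 + (1/135404)/237 = -318691/252 + (1/135404)*(1/237) = -318691/252 + 1/32090748 = -426126357109/336952854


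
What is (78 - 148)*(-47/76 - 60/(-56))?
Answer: -1205/38 ≈ -31.711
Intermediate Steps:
(78 - 148)*(-47/76 - 60/(-56)) = -70*(-47*1/76 - 60*(-1/56)) = -70*(-47/76 + 15/14) = -70*241/532 = -1205/38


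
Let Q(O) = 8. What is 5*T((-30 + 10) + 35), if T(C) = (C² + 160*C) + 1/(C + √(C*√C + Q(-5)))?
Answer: 573762525/43714 - 1085*√(8 + 15*√15)/43714 + 1125*√15/43714 - 75*√15*√(8 + 15*√15)/43714 ≈ 13125.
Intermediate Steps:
T(C) = C² + 1/(C + √(8 + C^(3/2))) + 160*C (T(C) = (C² + 160*C) + 1/(C + √(C*√C + 8)) = (C² + 160*C) + 1/(C + √(C^(3/2) + 8)) = (C² + 160*C) + 1/(C + √(8 + C^(3/2))) = C² + 1/(C + √(8 + C^(3/2))) + 160*C)
5*T((-30 + 10) + 35) = 5*((1 + ((-30 + 10) + 35)³ + 160*((-30 + 10) + 35)² + ((-30 + 10) + 35)²*√(8 + ((-30 + 10) + 35)^(3/2)) + 160*((-30 + 10) + 35)*√(8 + ((-30 + 10) + 35)^(3/2)))/(((-30 + 10) + 35) + √(8 + ((-30 + 10) + 35)^(3/2)))) = 5*((1 + (-20 + 35)³ + 160*(-20 + 35)² + (-20 + 35)²*√(8 + (-20 + 35)^(3/2)) + 160*(-20 + 35)*√(8 + (-20 + 35)^(3/2)))/((-20 + 35) + √(8 + (-20 + 35)^(3/2)))) = 5*((1 + 15³ + 160*15² + 15²*√(8 + 15^(3/2)) + 160*15*√(8 + 15^(3/2)))/(15 + √(8 + 15^(3/2)))) = 5*((1 + 3375 + 160*225 + 225*√(8 + 15*√15) + 160*15*√(8 + 15*√15))/(15 + √(8 + 15*√15))) = 5*((1 + 3375 + 36000 + 225*√(8 + 15*√15) + 2400*√(8 + 15*√15))/(15 + √(8 + 15*√15))) = 5*((39376 + 2625*√(8 + 15*√15))/(15 + √(8 + 15*√15))) = 5*(39376 + 2625*√(8 + 15*√15))/(15 + √(8 + 15*√15))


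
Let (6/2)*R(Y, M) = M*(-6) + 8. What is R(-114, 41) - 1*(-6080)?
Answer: 18002/3 ≈ 6000.7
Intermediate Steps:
R(Y, M) = 8/3 - 2*M (R(Y, M) = (M*(-6) + 8)/3 = (-6*M + 8)/3 = (8 - 6*M)/3 = 8/3 - 2*M)
R(-114, 41) - 1*(-6080) = (8/3 - 2*41) - 1*(-6080) = (8/3 - 82) + 6080 = -238/3 + 6080 = 18002/3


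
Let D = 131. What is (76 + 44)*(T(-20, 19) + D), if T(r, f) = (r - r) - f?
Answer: 13440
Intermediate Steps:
T(r, f) = -f (T(r, f) = 0 - f = -f)
(76 + 44)*(T(-20, 19) + D) = (76 + 44)*(-1*19 + 131) = 120*(-19 + 131) = 120*112 = 13440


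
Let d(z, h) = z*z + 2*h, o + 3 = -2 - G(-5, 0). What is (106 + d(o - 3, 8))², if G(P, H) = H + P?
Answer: 17161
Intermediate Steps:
o = 0 (o = -3 + (-2 - (0 - 5)) = -3 + (-2 - 1*(-5)) = -3 + (-2 + 5) = -3 + 3 = 0)
d(z, h) = z² + 2*h
(106 + d(o - 3, 8))² = (106 + ((0 - 3)² + 2*8))² = (106 + ((-3)² + 16))² = (106 + (9 + 16))² = (106 + 25)² = 131² = 17161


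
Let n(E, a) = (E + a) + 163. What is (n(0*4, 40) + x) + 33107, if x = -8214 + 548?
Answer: 25644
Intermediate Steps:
n(E, a) = 163 + E + a
x = -7666
(n(0*4, 40) + x) + 33107 = ((163 + 0*4 + 40) - 7666) + 33107 = ((163 + 0 + 40) - 7666) + 33107 = (203 - 7666) + 33107 = -7463 + 33107 = 25644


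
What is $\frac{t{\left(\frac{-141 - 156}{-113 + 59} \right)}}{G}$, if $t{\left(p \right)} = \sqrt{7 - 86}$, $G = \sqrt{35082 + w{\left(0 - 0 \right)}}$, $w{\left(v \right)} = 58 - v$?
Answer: $\frac{i \sqrt{694015}}{17570} \approx 0.047415 i$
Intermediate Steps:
$G = 2 \sqrt{8785}$ ($G = \sqrt{35082 + \left(58 - \left(0 - 0\right)\right)} = \sqrt{35082 + \left(58 - \left(0 + 0\right)\right)} = \sqrt{35082 + \left(58 - 0\right)} = \sqrt{35082 + \left(58 + 0\right)} = \sqrt{35082 + 58} = \sqrt{35140} = 2 \sqrt{8785} \approx 187.46$)
$t{\left(p \right)} = i \sqrt{79}$ ($t{\left(p \right)} = \sqrt{-79} = i \sqrt{79}$)
$\frac{t{\left(\frac{-141 - 156}{-113 + 59} \right)}}{G} = \frac{i \sqrt{79}}{2 \sqrt{8785}} = i \sqrt{79} \frac{\sqrt{8785}}{17570} = \frac{i \sqrt{694015}}{17570}$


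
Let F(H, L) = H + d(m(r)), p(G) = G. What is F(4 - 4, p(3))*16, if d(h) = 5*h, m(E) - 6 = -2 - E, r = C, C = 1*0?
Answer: 320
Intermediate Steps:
C = 0
r = 0
m(E) = 4 - E (m(E) = 6 + (-2 - E) = 4 - E)
F(H, L) = 20 + H (F(H, L) = H + 5*(4 - 1*0) = H + 5*(4 + 0) = H + 5*4 = H + 20 = 20 + H)
F(4 - 4, p(3))*16 = (20 + (4 - 4))*16 = (20 + 0)*16 = 20*16 = 320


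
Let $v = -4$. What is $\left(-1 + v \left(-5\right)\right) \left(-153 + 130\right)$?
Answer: $-437$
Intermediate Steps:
$\left(-1 + v \left(-5\right)\right) \left(-153 + 130\right) = \left(-1 - -20\right) \left(-153 + 130\right) = \left(-1 + 20\right) \left(-23\right) = 19 \left(-23\right) = -437$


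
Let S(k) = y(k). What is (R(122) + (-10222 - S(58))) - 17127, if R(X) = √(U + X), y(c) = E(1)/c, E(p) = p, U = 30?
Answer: -1586243/58 + 2*√38 ≈ -27337.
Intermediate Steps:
y(c) = 1/c
R(X) = √(30 + X)
S(k) = 1/k
(R(122) + (-10222 - S(58))) - 17127 = (√(30 + 122) + (-10222 - 1/58)) - 17127 = (√152 + (-10222 - 1*1/58)) - 17127 = (2*√38 + (-10222 - 1/58)) - 17127 = (2*√38 - 592877/58) - 17127 = (-592877/58 + 2*√38) - 17127 = -1586243/58 + 2*√38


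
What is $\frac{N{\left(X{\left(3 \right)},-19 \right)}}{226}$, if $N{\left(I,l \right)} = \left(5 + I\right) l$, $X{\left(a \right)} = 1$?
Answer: $- \frac{57}{113} \approx -0.50443$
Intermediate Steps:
$N{\left(I,l \right)} = l \left(5 + I\right)$
$\frac{N{\left(X{\left(3 \right)},-19 \right)}}{226} = \frac{\left(-19\right) \left(5 + 1\right)}{226} = \left(-19\right) 6 \cdot \frac{1}{226} = \left(-114\right) \frac{1}{226} = - \frac{57}{113}$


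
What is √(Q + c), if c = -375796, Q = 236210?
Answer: I*√139586 ≈ 373.61*I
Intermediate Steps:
√(Q + c) = √(236210 - 375796) = √(-139586) = I*√139586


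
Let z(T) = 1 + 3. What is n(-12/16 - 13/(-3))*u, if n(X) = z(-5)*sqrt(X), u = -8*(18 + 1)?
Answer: -304*sqrt(129)/3 ≈ -1150.9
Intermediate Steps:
z(T) = 4
u = -152 (u = -8*19 = -152)
n(X) = 4*sqrt(X)
n(-12/16 - 13/(-3))*u = (4*sqrt(-12/16 - 13/(-3)))*(-152) = (4*sqrt(-12*1/16 - 13*(-1/3)))*(-152) = (4*sqrt(-3/4 + 13/3))*(-152) = (4*sqrt(43/12))*(-152) = (4*(sqrt(129)/6))*(-152) = (2*sqrt(129)/3)*(-152) = -304*sqrt(129)/3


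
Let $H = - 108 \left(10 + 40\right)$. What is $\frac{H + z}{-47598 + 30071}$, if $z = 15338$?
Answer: $- \frac{9938}{17527} \approx -0.56701$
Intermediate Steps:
$H = -5400$ ($H = \left(-108\right) 50 = -5400$)
$\frac{H + z}{-47598 + 30071} = \frac{-5400 + 15338}{-47598 + 30071} = \frac{9938}{-17527} = 9938 \left(- \frac{1}{17527}\right) = - \frac{9938}{17527}$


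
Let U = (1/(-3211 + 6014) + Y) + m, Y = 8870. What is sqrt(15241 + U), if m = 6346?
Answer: 2*sqrt(59823708629)/2803 ≈ 174.52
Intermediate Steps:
U = 42650449/2803 (U = (1/(-3211 + 6014) + 8870) + 6346 = (1/2803 + 8870) + 6346 = 24862611/2803 + 6346 = 42650449/2803 ≈ 15216.)
sqrt(15241 + U) = sqrt(15241 + 42650449/2803) = sqrt(85370972/2803) = 2*sqrt(59823708629)/2803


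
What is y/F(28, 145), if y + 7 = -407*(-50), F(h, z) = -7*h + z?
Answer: -6781/17 ≈ -398.88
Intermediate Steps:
F(h, z) = z - 7*h
y = 20343 (y = -7 - 407*(-50) = -7 + 20350 = 20343)
y/F(28, 145) = 20343/(145 - 7*28) = 20343/(145 - 196) = 20343/(-51) = 20343*(-1/51) = -6781/17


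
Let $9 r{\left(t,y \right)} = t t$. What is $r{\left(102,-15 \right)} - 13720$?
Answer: $-12564$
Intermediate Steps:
$r{\left(t,y \right)} = \frac{t^{2}}{9}$ ($r{\left(t,y \right)} = \frac{t t}{9} = \frac{t^{2}}{9}$)
$r{\left(102,-15 \right)} - 13720 = \frac{102^{2}}{9} - 13720 = \frac{1}{9} \cdot 10404 - 13720 = 1156 - 13720 = -12564$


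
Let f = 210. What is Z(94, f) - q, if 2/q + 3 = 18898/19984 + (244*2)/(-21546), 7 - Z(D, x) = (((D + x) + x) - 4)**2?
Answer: -58150186166335/223575419 ≈ -2.6009e+5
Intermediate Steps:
Z(D, x) = 7 - (-4 + D + 2*x)**2 (Z(D, x) = 7 - (((D + x) + x) - 4)**2 = 7 - ((D + 2*x) - 4)**2 = 7 - (-4 + D + 2*x)**2)
q = -215287632/223575419 (q = 2/(-3 + (18898/19984 + (244*2)/(-21546))) = 2/(-3 + (18898*(1/19984) + 488*(-1/21546))) = 2/(-3 + (9449/9992 - 244/10773)) = 2/(-3 + 99356029/107643816) = 2/(-223575419/107643816) = 2*(-107643816/223575419) = -215287632/223575419 ≈ -0.96293)
Z(94, f) - q = (7 - (-4 + 94 + 2*210)**2) - 1*(-215287632/223575419) = (7 - (-4 + 94 + 420)**2) + 215287632/223575419 = (7 - 1*510**2) + 215287632/223575419 = (7 - 1*260100) + 215287632/223575419 = (7 - 260100) + 215287632/223575419 = -260093 + 215287632/223575419 = -58150186166335/223575419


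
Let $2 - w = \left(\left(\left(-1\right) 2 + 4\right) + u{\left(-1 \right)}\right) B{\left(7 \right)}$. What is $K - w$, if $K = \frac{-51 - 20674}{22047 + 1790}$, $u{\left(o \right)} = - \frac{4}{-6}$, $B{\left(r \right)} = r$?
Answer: $\frac{1129675}{71511} \approx 15.797$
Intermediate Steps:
$u{\left(o \right)} = \frac{2}{3}$ ($u{\left(o \right)} = \left(-4\right) \left(- \frac{1}{6}\right) = \frac{2}{3}$)
$w = - \frac{50}{3}$ ($w = 2 - \left(\left(\left(-1\right) 2 + 4\right) + \frac{2}{3}\right) 7 = 2 - \left(\left(-2 + 4\right) + \frac{2}{3}\right) 7 = 2 - \left(2 + \frac{2}{3}\right) 7 = 2 - \frac{8}{3} \cdot 7 = 2 - \frac{56}{3} = - \frac{50}{3} \approx -16.667$)
$K = - \frac{20725}{23837} \approx -0.86945$
$K - w = - \frac{20725}{23837} - - \frac{50}{3} = - \frac{20725}{23837} + \frac{50}{3} = \frac{1129675}{71511}$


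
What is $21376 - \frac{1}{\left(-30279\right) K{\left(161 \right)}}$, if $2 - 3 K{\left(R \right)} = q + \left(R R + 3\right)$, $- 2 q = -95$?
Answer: $\frac{11205733709950}{524220327} \approx 21376.0$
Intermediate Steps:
$q = \frac{95}{2}$ ($q = \left(- \frac{1}{2}\right) \left(-95\right) = \frac{95}{2} \approx 47.5$)
$K{\left(R \right)} = - \frac{97}{6} - \frac{R^{2}}{3}$ ($K{\left(R \right)} = \frac{2}{3} - \frac{\frac{95}{2} + \left(R R + 3\right)}{3} = \frac{2}{3} - \frac{\frac{95}{2} + \left(R^{2} + 3\right)}{3} = \frac{2}{3} - \frac{\frac{95}{2} + \left(3 + R^{2}\right)}{3} = \frac{2}{3} - \frac{\frac{101}{2} + R^{2}}{3} = \frac{2}{3} - \left(\frac{101}{6} + \frac{R^{2}}{3}\right) = - \frac{97}{6} - \frac{R^{2}}{3}$)
$21376 - \frac{1}{\left(-30279\right) K{\left(161 \right)}} = 21376 - \frac{1}{\left(-30279\right) \left(- \frac{97}{6} - \frac{161^{2}}{3}\right)} = 21376 - - \frac{1}{30279 \left(- \frac{97}{6} - \frac{25921}{3}\right)} = 21376 - - \frac{1}{30279 \left(- \frac{17313}{2}\right)} = 21376 - \left(- \frac{1}{30279}\right) \left(- \frac{2}{17313}\right) = 21376 - \frac{2}{524220327} = \frac{11205733709950}{524220327}$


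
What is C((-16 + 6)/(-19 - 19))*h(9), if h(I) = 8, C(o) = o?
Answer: 40/19 ≈ 2.1053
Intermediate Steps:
C((-16 + 6)/(-19 - 19))*h(9) = ((-16 + 6)/(-19 - 19))*8 = -10/(-38)*8 = -10*(-1/38)*8 = (5/19)*8 = 40/19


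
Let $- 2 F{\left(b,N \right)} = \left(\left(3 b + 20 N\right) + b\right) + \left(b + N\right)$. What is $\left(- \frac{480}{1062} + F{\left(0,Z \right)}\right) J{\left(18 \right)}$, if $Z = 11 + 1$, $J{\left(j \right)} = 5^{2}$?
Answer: $- \frac{559550}{177} \approx -3161.3$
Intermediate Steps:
$J{\left(j \right)} = 25$
$Z = 12$
$F{\left(b,N \right)} = - \frac{21 N}{2} - \frac{5 b}{2}$ ($F{\left(b,N \right)} = - \frac{\left(\left(3 b + 20 N\right) + b\right) + \left(b + N\right)}{2} = - \frac{\left(4 b + 20 N\right) + \left(N + b\right)}{2} = - \frac{5 b + 21 N}{2} = - \frac{21 N}{2} - \frac{5 b}{2}$)
$\left(- \frac{480}{1062} + F{\left(0,Z \right)}\right) J{\left(18 \right)} = \left(- \frac{480}{1062} - 126\right) 25 = \left(\left(-480\right) \frac{1}{1062} + \left(-126 + 0\right)\right) 25 = \left(- \frac{80}{177} - 126\right) 25 = \left(- \frac{22382}{177}\right) 25 = - \frac{559550}{177}$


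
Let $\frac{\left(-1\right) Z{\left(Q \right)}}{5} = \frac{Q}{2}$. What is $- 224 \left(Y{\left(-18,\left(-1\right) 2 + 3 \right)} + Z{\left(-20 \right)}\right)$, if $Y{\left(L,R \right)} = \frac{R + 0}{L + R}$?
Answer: $- \frac{190176}{17} \approx -11187.0$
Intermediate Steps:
$Z{\left(Q \right)} = - \frac{5 Q}{2}$ ($Z{\left(Q \right)} = - 5 \frac{Q}{2} = - \frac{5 Q}{2}$)
$Y{\left(L,R \right)} = \frac{R}{L + R}$
$- 224 \left(Y{\left(-18,\left(-1\right) 2 + 3 \right)} + Z{\left(-20 \right)}\right) = - 224 \left(\frac{\left(-1\right) 2 + 3}{-18 + \left(\left(-1\right) 2 + 3\right)} - -50\right) = - 224 \left(\frac{-2 + 3}{-18 + \left(-2 + 3\right)} + 50\right) = - 224 \left(1 \frac{1}{-18 + 1} + 50\right) = - 224 \left(1 \frac{1}{-17} + 50\right) = - 224 \left(1 \left(- \frac{1}{17}\right) + 50\right) = - 224 \left(- \frac{1}{17} + 50\right) = \left(-224\right) \frac{849}{17} = - \frac{190176}{17}$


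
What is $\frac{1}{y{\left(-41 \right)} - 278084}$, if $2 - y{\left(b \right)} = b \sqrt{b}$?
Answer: $- \frac{278082}{77329667645} - \frac{41 i \sqrt{41}}{77329667645} \approx -3.5961 \cdot 10^{-6} - 3.3949 \cdot 10^{-9} i$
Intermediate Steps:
$y{\left(b \right)} = 2 - b^{\frac{3}{2}}$ ($y{\left(b \right)} = 2 - b \sqrt{b} = 2 - b^{\frac{3}{2}}$)
$\frac{1}{y{\left(-41 \right)} - 278084} = \frac{1}{\left(2 - \left(-41\right)^{\frac{3}{2}}\right) - 278084} = \frac{1}{\left(2 - - 41 i \sqrt{41}\right) - 278084} = \frac{1}{\left(2 + 41 i \sqrt{41}\right) - 278084} = \frac{1}{-278082 + 41 i \sqrt{41}}$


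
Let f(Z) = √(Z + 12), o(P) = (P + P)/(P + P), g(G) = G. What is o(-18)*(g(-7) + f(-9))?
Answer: -7 + √3 ≈ -5.2680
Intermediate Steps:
o(P) = 1 (o(P) = (2*P)/((2*P)) = (2*P)*(1/(2*P)) = 1)
f(Z) = √(12 + Z)
o(-18)*(g(-7) + f(-9)) = 1*(-7 + √(12 - 9)) = 1*(-7 + √3) = -7 + √3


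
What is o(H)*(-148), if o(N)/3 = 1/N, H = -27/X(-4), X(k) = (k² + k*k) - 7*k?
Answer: 2960/3 ≈ 986.67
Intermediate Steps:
X(k) = -7*k + 2*k² (X(k) = (k² + k²) - 7*k = 2*k² - 7*k = -7*k + 2*k²)
H = -9/20 (H = -27*(-1/(4*(-7 + 2*(-4)))) = -27*(-1/(4*(-7 - 8))) = -27/((-4*(-15))) = -27/60 = -27*1/60 = -9/20 ≈ -0.45000)
o(N) = 3/N
o(H)*(-148) = (3/(-9/20))*(-148) = (3*(-20/9))*(-148) = -20/3*(-148) = 2960/3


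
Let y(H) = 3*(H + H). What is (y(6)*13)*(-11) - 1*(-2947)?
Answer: -2201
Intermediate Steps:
y(H) = 6*H (y(H) = 3*(2*H) = 6*H)
(y(6)*13)*(-11) - 1*(-2947) = ((6*6)*13)*(-11) - 1*(-2947) = (36*13)*(-11) + 2947 = 468*(-11) + 2947 = -5148 + 2947 = -2201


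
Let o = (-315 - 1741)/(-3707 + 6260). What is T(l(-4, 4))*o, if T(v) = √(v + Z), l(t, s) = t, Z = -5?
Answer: -2056*I/851 ≈ -2.416*I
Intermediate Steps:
o = -2056/2553 ≈ -0.80533
T(v) = √(-5 + v) (T(v) = √(v - 5) = √(-5 + v))
T(l(-4, 4))*o = √(-5 - 4)*(-2056/2553) = √(-9)*(-2056/2553) = (3*I)*(-2056/2553) = -2056*I/851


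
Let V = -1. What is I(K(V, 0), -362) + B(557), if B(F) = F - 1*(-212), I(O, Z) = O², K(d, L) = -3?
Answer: 778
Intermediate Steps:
B(F) = 212 + F (B(F) = F + 212 = 212 + F)
I(K(V, 0), -362) + B(557) = (-3)² + (212 + 557) = 9 + 769 = 778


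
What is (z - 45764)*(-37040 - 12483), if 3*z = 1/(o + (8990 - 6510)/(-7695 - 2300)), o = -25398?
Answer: 345198367344980645/152313294 ≈ 2.2664e+9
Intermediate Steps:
z = -1999/152313294 (z = 1/(3*(-25398 + (8990 - 6510)/(-7695 - 2300))) = 1/(3*(-25398 + 2480/(-9995))) = 1/(3*(-25398 + 2480*(-1/9995))) = 1/(3*(-25398 - 496/1999)) = 1/(3*(-50771098/1999)) = (1/3)*(-1999/50771098) = -1999/152313294 ≈ -1.3124e-5)
(z - 45764)*(-37040 - 12483) = (-1999/152313294 - 45764)*(-37040 - 12483) = -6970465588615/152313294*(-49523) = 345198367344980645/152313294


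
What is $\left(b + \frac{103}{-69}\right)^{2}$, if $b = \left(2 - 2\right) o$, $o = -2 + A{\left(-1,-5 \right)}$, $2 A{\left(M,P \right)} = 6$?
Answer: $\frac{10609}{4761} \approx 2.2283$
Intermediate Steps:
$A{\left(M,P \right)} = 3$ ($A{\left(M,P \right)} = \frac{1}{2} \cdot 6 = 3$)
$o = 1$ ($o = -2 + 3 = 1$)
$b = 0$ ($b = \left(2 - 2\right) 1 = 0 \cdot 1 = 0$)
$\left(b + \frac{103}{-69}\right)^{2} = \left(0 + \frac{103}{-69}\right)^{2} = \left(0 + 103 \left(- \frac{1}{69}\right)\right)^{2} = \left(0 - \frac{103}{69}\right)^{2} = \left(- \frac{103}{69}\right)^{2} = \frac{10609}{4761}$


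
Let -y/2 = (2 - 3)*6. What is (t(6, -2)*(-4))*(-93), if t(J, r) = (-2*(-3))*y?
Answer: 26784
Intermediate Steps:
y = 12 (y = -2*(2 - 3)*6 = -(-2)*6 = -2*(-6) = 12)
t(J, r) = 72 (t(J, r) = -2*(-3)*12 = 6*12 = 72)
(t(6, -2)*(-4))*(-93) = (72*(-4))*(-93) = -288*(-93) = 26784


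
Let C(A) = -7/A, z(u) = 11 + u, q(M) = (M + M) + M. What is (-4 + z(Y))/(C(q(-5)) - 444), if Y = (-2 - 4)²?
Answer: -645/6653 ≈ -0.096949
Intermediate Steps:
q(M) = 3*M (q(M) = 2*M + M = 3*M)
Y = 36 (Y = (-6)² = 36)
(-4 + z(Y))/(C(q(-5)) - 444) = (-4 + (11 + 36))/(-7/(3*(-5)) - 444) = (-4 + 47)/(-7/(-15) - 444) = 43/(-7*(-1/15) - 444) = 43/(7/15 - 444) = 43/(-6653/15) = 43*(-15/6653) = -645/6653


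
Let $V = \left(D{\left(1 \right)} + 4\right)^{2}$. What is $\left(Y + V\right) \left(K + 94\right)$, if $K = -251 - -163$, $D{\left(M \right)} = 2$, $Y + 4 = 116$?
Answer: $888$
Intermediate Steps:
$Y = 112$ ($Y = -4 + 116 = 112$)
$V = 36$ ($V = \left(2 + 4\right)^{2} = 6^{2} = 36$)
$K = -88$ ($K = -251 + 163 = -88$)
$\left(Y + V\right) \left(K + 94\right) = \left(112 + 36\right) \left(-88 + 94\right) = 148 \cdot 6 = 888$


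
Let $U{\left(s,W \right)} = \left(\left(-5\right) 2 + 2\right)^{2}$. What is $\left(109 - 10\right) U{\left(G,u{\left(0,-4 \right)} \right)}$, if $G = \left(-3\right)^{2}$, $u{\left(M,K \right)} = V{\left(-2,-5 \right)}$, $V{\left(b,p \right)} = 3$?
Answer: $6336$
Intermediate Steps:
$u{\left(M,K \right)} = 3$
$G = 9$
$U{\left(s,W \right)} = 64$ ($U{\left(s,W \right)} = \left(-10 + 2\right)^{2} = \left(-8\right)^{2} = 64$)
$\left(109 - 10\right) U{\left(G,u{\left(0,-4 \right)} \right)} = \left(109 - 10\right) 64 = 99 \cdot 64 = 6336$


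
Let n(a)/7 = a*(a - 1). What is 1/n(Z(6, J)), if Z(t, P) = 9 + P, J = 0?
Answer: 1/504 ≈ 0.0019841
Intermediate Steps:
n(a) = 7*a*(-1 + a) (n(a) = 7*(a*(a - 1)) = 7*(a*(-1 + a)) = 7*a*(-1 + a))
1/n(Z(6, J)) = 1/(7*(9 + 0)*(-1 + (9 + 0))) = 1/(7*9*(-1 + 9)) = 1/(7*9*8) = 1/504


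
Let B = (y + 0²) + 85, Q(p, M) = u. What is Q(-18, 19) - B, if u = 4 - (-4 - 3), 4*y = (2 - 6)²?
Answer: -78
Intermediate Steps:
y = 4 (y = (2 - 6)²/4 = (¼)*(-4)² = (¼)*16 = 4)
u = 11 (u = 4 - 1*(-7) = 4 + 7 = 11)
Q(p, M) = 11
B = 89 (B = (4 + 0²) + 85 = (4 + 0) + 85 = 4 + 85 = 89)
Q(-18, 19) - B = 11 - 1*89 = 11 - 89 = -78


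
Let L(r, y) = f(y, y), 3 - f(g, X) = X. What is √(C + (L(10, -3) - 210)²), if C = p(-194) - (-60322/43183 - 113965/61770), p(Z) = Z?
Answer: √11789784515242972676802/533482782 ≈ 203.53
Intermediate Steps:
f(g, X) = 3 - X
L(r, y) = 3 - y
C = -101766171601/533482782 (C = -194 - (-60322/43183 - 113965/61770) = -194 - (-60322*1/43183 - 113965*1/61770) = -194 - (-60322/43183 - 22793/12354) = -194 - 1*(-1729488107/533482782) = -194 + 1729488107/533482782 = -101766171601/533482782 ≈ -190.76)
√(C + (L(10, -3) - 210)²) = √(-101766171601/533482782 + ((3 - 1*(-3)) - 210)²) = √(-101766171601/533482782 + ((3 + 3) - 210)²) = √(-101766171601/533482782 + (6 - 210)²) = √(-101766171601/533482782 + (-204)²) = √(-101766171601/533482782 + 41616) = √(22099653284111/533482782) = √11789784515242972676802/533482782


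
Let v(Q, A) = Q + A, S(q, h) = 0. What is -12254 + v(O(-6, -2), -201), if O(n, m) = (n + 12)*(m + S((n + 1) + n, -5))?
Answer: -12467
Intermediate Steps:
O(n, m) = m*(12 + n) (O(n, m) = (n + 12)*(m + 0) = (12 + n)*m = m*(12 + n))
v(Q, A) = A + Q
-12254 + v(O(-6, -2), -201) = -12254 + (-201 - 2*(12 - 6)) = -12254 + (-201 - 2*6) = -12254 + (-201 - 12) = -12254 - 213 = -12467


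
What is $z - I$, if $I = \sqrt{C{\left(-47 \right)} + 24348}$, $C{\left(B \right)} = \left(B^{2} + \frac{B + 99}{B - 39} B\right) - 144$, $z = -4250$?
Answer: $-4250 - \frac{\sqrt{48890183}}{43} \approx -4412.6$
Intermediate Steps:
$C{\left(B \right)} = -144 + B^{2} + \frac{B \left(99 + B\right)}{-39 + B}$ ($C{\left(B \right)} = \left(B^{2} + \frac{99 + B}{-39 + B} B\right) - 144 = \left(B^{2} + \frac{B \left(99 + B\right)}{-39 + B}\right) - 144 = -144 + B^{2} + \frac{B \left(99 + B\right)}{-39 + B}$)
$I = \frac{\sqrt{48890183}}{43}$ ($I = \sqrt{\frac{5616 + \left(-47\right)^{3} - -2115 - 38 \left(-47\right)^{2}}{-39 - 47} + 24348} = \sqrt{\frac{5616 - 103823 + 2115 - 83942}{-86} + 24348} = \sqrt{- \frac{5616 - 103823 + 2115 - 83942}{86} + 24348} = \sqrt{\left(- \frac{1}{86}\right) \left(-180034\right) + 24348} = \sqrt{\frac{90017}{43} + 24348} = \sqrt{\frac{1136981}{43}} = \frac{\sqrt{48890183}}{43} \approx 162.61$)
$z - I = -4250 - \frac{\sqrt{48890183}}{43}$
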